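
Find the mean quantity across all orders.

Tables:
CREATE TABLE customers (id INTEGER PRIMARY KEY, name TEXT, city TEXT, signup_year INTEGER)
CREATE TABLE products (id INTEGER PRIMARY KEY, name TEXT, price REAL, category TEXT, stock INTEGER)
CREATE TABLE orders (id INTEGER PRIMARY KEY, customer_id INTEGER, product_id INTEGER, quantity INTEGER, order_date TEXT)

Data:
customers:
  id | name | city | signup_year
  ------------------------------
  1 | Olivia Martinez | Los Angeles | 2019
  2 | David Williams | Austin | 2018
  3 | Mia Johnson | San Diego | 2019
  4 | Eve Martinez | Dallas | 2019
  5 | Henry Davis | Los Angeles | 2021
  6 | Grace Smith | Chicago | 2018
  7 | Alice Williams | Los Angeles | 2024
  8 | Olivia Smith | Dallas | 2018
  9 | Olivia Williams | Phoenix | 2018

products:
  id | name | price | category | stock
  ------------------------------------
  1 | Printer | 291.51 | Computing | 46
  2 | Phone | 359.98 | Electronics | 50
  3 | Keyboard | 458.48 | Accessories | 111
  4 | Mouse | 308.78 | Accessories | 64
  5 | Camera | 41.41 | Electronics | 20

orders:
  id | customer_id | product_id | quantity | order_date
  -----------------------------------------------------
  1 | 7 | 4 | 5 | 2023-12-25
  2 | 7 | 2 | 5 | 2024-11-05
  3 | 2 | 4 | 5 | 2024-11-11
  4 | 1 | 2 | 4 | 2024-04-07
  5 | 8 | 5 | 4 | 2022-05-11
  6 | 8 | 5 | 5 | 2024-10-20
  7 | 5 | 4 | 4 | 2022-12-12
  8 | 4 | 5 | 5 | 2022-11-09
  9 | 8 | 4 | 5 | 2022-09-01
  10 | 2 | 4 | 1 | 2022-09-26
SELECT AVG(quantity) FROM orders

Execution result:
4.30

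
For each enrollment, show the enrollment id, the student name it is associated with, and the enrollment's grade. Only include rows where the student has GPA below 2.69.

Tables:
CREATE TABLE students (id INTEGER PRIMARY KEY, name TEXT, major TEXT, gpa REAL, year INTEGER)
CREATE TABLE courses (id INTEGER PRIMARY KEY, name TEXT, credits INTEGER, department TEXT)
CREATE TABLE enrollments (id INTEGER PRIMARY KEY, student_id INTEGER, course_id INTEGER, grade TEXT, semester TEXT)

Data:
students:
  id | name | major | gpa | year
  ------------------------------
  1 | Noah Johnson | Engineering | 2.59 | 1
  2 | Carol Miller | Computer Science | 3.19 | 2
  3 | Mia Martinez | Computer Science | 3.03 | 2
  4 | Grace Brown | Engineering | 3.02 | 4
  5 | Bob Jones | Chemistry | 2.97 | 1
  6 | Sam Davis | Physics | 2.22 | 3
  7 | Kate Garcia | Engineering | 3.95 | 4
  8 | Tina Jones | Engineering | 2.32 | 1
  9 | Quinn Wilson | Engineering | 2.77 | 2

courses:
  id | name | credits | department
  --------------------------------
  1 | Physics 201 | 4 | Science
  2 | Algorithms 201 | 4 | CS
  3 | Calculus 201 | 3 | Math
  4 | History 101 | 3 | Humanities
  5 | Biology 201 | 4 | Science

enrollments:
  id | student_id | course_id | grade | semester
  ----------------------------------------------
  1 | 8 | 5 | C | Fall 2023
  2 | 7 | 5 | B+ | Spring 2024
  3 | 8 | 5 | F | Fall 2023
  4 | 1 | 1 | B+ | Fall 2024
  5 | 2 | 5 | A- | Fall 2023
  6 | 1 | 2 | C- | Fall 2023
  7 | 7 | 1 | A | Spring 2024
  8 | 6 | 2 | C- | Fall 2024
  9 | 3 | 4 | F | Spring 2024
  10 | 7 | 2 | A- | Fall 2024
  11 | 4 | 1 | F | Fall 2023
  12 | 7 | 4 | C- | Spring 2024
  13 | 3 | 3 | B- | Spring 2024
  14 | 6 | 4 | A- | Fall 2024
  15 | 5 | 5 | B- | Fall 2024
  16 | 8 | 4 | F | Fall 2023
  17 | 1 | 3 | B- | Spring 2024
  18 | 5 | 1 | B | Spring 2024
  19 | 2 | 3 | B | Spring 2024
SELECT c.id, p.name AS student, c.grade FROM enrollments c JOIN students p ON c.student_id = p.id WHERE p.gpa < 2.69

Execution result:
id | student | grade
1 | Tina Jones | C
3 | Tina Jones | F
4 | Noah Johnson | B+
6 | Noah Johnson | C-
8 | Sam Davis | C-
14 | Sam Davis | A-
16 | Tina Jones | F
17 | Noah Johnson | B-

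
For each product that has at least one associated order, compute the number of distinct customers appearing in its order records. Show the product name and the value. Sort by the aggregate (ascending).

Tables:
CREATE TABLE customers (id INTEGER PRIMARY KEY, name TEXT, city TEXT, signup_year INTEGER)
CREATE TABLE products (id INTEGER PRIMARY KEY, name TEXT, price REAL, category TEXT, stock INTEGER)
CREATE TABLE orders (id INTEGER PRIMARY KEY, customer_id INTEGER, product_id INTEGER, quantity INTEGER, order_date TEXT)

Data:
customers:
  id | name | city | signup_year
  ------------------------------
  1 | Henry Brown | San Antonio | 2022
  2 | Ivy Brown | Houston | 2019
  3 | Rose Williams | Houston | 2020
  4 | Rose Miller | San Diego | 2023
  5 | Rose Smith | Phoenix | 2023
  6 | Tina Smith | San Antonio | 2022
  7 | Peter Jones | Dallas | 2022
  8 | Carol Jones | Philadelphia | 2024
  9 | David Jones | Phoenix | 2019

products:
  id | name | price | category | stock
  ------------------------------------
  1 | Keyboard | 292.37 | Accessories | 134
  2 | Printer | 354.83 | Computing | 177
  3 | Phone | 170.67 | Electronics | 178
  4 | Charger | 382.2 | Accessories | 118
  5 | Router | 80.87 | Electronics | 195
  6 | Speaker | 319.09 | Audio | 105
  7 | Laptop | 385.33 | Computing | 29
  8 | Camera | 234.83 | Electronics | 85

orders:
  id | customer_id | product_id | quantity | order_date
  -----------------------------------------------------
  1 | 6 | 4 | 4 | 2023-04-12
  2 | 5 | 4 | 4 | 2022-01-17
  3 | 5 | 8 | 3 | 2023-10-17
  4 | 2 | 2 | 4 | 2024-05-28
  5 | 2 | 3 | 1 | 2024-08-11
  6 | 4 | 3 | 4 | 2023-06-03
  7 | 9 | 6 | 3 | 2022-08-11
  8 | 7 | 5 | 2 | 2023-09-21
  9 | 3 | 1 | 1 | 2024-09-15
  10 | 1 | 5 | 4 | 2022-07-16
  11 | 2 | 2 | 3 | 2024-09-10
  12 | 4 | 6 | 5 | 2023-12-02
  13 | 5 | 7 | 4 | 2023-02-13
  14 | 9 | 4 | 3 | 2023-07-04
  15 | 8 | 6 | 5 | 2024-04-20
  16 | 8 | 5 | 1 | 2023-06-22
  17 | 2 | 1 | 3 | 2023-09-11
SELECT p.name, COUNT(DISTINCT c.customer_id) AS distinct_customer_count FROM orders c JOIN products p ON c.product_id = p.id GROUP BY p.id, p.name ORDER BY distinct_customer_count ASC

Execution result:
name | distinct_customer_count
Printer | 1
Laptop | 1
Camera | 1
Keyboard | 2
Phone | 2
Charger | 3
Router | 3
Speaker | 3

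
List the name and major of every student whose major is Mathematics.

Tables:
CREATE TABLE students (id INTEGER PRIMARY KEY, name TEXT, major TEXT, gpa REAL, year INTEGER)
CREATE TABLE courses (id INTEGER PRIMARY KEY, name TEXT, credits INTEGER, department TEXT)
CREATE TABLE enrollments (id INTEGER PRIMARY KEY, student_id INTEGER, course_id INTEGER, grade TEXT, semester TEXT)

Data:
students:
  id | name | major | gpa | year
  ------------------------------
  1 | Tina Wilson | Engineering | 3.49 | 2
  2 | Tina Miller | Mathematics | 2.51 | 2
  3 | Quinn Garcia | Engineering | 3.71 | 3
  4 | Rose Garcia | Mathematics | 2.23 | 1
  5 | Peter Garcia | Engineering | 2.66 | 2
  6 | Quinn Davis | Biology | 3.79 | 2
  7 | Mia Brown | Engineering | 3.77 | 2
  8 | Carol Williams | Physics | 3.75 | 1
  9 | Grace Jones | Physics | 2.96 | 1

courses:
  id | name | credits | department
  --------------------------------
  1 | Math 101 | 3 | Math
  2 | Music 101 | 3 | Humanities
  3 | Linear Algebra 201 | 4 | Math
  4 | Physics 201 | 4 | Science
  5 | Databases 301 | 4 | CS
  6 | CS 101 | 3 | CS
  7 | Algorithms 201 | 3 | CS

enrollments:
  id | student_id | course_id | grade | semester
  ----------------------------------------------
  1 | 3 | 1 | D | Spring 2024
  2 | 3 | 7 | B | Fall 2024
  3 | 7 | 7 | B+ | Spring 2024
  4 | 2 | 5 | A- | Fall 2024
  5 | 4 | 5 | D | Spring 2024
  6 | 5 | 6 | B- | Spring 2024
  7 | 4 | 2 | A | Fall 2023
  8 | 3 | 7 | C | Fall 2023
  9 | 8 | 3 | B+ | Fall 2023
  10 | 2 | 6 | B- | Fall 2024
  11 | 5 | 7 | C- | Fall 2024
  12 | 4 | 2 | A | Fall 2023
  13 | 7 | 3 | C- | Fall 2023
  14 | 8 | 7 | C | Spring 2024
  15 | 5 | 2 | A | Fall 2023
SELECT name, major FROM students WHERE major = 'Mathematics'

Execution result:
name | major
Tina Miller | Mathematics
Rose Garcia | Mathematics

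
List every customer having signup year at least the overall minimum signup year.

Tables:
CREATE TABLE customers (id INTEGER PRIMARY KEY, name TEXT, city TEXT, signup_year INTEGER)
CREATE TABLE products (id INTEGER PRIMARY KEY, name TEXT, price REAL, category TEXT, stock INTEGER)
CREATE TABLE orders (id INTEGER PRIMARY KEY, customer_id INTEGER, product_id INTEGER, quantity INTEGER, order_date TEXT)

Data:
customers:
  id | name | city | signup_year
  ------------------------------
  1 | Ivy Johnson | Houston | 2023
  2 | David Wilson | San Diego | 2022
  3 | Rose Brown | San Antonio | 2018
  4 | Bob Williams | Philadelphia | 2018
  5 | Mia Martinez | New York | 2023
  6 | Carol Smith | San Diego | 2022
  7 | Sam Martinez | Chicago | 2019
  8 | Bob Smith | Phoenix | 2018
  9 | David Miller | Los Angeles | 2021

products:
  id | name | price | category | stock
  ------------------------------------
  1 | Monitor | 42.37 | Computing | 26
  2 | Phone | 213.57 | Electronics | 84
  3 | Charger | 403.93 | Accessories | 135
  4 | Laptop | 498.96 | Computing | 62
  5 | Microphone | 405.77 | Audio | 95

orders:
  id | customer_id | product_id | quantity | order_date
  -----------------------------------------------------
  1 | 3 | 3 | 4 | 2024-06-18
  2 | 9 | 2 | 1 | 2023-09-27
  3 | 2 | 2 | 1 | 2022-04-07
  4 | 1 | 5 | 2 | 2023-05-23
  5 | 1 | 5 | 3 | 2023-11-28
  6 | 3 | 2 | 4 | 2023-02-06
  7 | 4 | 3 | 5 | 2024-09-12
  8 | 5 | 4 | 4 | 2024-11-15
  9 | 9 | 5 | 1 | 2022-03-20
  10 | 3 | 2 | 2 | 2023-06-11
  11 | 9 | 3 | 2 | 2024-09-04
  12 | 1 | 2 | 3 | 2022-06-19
SELECT name, signup_year FROM customers WHERE signup_year >= (SELECT MIN(signup_year) FROM customers)

Execution result:
name | signup_year
Ivy Johnson | 2023
David Wilson | 2022
Rose Brown | 2018
Bob Williams | 2018
Mia Martinez | 2023
Carol Smith | 2022
Sam Martinez | 2019
Bob Smith | 2018
David Miller | 2021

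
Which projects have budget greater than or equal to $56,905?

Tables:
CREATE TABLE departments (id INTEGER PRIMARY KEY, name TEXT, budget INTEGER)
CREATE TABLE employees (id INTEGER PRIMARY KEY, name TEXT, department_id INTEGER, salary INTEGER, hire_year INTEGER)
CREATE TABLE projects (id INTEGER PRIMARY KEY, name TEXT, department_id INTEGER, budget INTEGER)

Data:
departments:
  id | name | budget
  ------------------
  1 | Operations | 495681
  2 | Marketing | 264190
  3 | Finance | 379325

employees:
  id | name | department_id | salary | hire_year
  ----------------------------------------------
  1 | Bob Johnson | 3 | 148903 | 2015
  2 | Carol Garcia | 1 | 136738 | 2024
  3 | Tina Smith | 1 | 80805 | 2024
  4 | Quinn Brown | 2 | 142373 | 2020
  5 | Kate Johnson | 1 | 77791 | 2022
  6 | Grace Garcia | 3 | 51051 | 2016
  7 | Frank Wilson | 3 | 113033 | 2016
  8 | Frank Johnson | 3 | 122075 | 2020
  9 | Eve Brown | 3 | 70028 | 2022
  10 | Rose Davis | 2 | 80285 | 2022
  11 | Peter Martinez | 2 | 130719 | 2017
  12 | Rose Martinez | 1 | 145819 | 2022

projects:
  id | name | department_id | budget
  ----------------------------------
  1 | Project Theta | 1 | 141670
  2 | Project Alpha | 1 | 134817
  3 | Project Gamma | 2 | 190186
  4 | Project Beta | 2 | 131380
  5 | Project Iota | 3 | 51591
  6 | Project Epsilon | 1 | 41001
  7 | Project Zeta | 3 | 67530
SELECT name, budget FROM projects WHERE budget >= 56905

Execution result:
name | budget
Project Theta | 141670
Project Alpha | 134817
Project Gamma | 190186
Project Beta | 131380
Project Zeta | 67530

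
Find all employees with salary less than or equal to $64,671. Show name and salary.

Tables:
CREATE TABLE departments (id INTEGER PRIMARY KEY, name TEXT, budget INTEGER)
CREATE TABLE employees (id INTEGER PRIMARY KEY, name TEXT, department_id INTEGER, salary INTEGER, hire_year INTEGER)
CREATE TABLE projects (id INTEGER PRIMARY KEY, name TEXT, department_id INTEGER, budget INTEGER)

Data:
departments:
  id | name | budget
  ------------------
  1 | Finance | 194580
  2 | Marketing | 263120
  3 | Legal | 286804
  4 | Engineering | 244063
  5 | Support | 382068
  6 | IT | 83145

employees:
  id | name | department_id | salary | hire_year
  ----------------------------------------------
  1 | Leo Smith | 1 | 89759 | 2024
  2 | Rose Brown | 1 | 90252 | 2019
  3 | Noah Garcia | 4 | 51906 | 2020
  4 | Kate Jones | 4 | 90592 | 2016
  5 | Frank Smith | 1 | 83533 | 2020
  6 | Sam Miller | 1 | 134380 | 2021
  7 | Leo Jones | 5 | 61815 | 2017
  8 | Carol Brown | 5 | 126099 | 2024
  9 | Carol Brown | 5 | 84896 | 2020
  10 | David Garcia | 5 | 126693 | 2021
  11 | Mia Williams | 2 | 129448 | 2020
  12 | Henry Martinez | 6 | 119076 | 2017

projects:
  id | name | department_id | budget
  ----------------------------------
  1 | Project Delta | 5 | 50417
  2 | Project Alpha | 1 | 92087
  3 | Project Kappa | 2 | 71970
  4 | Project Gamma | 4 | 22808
SELECT name, salary FROM employees WHERE salary <= 64671

Execution result:
name | salary
Noah Garcia | 51906
Leo Jones | 61815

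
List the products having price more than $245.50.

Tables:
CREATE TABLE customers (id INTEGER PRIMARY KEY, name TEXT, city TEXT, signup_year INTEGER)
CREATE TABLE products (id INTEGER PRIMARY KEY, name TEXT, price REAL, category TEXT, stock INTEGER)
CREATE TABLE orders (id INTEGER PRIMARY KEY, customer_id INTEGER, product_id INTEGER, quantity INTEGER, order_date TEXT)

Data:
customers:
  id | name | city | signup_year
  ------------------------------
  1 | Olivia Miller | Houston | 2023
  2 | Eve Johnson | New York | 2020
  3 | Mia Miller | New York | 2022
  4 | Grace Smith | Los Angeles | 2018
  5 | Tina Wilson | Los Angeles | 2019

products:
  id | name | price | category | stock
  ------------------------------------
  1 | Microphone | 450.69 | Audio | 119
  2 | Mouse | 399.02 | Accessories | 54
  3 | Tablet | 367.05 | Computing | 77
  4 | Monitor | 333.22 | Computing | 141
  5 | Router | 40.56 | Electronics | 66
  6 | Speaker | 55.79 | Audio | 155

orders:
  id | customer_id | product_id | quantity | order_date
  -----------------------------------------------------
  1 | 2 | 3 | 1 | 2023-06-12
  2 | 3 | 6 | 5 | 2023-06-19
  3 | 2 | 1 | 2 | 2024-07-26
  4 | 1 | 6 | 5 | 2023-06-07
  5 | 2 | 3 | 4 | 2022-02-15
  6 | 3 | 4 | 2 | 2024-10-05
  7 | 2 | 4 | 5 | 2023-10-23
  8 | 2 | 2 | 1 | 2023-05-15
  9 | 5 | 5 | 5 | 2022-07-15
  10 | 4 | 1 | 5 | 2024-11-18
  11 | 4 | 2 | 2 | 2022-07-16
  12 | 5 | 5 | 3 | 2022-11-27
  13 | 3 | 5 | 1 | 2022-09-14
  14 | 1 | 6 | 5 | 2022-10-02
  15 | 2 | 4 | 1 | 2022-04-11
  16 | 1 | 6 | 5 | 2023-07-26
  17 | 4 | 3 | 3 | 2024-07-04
SELECT name, price FROM products WHERE price > 245.5

Execution result:
name | price
Microphone | 450.69
Mouse | 399.02
Tablet | 367.05
Monitor | 333.22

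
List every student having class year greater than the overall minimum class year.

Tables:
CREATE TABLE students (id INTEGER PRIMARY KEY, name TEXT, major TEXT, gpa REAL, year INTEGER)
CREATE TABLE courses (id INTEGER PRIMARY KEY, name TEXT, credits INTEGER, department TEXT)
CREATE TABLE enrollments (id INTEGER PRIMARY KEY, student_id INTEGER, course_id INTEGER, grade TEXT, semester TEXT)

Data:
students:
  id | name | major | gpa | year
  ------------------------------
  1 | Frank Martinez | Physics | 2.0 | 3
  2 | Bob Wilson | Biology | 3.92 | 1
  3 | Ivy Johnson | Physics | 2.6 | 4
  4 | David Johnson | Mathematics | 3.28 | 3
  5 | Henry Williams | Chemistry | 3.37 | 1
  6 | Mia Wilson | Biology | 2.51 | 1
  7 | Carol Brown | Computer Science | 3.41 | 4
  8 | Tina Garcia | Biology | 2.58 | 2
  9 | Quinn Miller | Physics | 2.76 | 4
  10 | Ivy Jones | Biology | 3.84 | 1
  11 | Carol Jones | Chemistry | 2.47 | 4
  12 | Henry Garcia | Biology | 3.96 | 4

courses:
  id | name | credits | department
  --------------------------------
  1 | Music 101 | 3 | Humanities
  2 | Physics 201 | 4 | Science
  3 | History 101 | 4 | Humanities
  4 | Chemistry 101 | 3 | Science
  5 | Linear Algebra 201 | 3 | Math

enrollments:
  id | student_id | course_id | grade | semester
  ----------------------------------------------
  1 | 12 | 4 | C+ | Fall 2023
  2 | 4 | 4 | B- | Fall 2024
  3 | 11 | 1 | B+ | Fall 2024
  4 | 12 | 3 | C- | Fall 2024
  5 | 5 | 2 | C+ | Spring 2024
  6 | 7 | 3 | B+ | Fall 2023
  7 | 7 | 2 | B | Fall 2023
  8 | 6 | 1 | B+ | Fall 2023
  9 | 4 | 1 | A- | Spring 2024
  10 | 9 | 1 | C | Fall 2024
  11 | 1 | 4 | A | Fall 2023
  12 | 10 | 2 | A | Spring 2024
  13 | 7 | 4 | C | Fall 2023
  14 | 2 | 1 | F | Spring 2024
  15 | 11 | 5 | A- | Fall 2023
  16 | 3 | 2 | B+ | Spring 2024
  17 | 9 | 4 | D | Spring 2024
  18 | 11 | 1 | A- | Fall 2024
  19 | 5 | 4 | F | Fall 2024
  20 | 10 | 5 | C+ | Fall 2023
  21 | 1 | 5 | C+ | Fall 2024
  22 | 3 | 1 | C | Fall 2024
SELECT name, year FROM students WHERE year > (SELECT MIN(year) FROM students)

Execution result:
name | year
Frank Martinez | 3
Ivy Johnson | 4
David Johnson | 3
Carol Brown | 4
Tina Garcia | 2
Quinn Miller | 4
Carol Jones | 4
Henry Garcia | 4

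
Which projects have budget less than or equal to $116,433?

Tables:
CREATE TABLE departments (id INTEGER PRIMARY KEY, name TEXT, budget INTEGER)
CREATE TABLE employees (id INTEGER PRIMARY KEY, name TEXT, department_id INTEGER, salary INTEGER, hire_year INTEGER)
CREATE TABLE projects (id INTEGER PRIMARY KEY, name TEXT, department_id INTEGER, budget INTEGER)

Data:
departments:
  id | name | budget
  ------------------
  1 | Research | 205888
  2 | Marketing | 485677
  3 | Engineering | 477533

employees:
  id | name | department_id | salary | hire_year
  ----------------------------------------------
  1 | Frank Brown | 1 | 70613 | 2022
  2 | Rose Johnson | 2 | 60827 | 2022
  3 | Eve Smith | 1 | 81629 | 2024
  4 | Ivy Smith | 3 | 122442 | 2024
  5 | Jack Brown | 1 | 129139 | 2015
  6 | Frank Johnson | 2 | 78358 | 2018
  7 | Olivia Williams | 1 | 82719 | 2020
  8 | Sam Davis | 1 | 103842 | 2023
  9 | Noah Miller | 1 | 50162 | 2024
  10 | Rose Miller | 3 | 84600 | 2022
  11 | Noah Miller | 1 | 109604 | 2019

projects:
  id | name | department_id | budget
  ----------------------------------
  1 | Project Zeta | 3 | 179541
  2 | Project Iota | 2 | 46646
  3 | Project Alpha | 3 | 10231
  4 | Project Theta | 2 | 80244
SELECT name, budget FROM projects WHERE budget <= 116433

Execution result:
name | budget
Project Iota | 46646
Project Alpha | 10231
Project Theta | 80244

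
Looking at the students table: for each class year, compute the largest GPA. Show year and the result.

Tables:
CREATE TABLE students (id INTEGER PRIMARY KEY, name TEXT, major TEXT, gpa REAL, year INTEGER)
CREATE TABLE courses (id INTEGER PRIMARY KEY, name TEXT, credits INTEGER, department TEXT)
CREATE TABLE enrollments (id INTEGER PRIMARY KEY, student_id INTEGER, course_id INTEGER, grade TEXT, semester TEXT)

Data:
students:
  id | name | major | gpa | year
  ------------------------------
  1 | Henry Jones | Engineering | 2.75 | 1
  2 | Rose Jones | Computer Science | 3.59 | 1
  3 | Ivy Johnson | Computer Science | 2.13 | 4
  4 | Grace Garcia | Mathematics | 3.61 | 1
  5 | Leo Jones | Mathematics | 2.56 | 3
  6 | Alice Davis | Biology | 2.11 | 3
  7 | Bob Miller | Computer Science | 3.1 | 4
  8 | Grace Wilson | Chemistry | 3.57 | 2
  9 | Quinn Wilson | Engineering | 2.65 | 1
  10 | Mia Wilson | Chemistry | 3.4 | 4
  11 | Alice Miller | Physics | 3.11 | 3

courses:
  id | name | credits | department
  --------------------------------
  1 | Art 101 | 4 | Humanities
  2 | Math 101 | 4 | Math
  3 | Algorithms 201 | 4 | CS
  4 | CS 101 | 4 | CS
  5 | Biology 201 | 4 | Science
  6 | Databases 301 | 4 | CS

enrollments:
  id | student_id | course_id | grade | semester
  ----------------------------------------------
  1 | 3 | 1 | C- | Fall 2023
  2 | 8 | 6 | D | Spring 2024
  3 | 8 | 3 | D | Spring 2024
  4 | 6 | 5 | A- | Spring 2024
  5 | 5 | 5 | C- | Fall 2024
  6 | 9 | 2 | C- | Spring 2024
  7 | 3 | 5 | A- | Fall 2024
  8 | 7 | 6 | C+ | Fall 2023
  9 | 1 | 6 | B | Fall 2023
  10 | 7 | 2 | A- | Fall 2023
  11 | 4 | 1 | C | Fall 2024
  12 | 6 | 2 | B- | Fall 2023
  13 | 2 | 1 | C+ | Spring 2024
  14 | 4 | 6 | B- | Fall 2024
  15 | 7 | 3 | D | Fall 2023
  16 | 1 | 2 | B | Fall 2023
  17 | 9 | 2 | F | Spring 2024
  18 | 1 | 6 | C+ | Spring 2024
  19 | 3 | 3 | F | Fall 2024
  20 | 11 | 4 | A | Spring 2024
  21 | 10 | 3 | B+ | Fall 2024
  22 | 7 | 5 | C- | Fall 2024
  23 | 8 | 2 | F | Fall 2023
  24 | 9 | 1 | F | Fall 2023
SELECT year, MAX(gpa) AS max_gpa FROM students GROUP BY year

Execution result:
year | max_gpa
1 | 3.61
2 | 3.57
3 | 3.11
4 | 3.40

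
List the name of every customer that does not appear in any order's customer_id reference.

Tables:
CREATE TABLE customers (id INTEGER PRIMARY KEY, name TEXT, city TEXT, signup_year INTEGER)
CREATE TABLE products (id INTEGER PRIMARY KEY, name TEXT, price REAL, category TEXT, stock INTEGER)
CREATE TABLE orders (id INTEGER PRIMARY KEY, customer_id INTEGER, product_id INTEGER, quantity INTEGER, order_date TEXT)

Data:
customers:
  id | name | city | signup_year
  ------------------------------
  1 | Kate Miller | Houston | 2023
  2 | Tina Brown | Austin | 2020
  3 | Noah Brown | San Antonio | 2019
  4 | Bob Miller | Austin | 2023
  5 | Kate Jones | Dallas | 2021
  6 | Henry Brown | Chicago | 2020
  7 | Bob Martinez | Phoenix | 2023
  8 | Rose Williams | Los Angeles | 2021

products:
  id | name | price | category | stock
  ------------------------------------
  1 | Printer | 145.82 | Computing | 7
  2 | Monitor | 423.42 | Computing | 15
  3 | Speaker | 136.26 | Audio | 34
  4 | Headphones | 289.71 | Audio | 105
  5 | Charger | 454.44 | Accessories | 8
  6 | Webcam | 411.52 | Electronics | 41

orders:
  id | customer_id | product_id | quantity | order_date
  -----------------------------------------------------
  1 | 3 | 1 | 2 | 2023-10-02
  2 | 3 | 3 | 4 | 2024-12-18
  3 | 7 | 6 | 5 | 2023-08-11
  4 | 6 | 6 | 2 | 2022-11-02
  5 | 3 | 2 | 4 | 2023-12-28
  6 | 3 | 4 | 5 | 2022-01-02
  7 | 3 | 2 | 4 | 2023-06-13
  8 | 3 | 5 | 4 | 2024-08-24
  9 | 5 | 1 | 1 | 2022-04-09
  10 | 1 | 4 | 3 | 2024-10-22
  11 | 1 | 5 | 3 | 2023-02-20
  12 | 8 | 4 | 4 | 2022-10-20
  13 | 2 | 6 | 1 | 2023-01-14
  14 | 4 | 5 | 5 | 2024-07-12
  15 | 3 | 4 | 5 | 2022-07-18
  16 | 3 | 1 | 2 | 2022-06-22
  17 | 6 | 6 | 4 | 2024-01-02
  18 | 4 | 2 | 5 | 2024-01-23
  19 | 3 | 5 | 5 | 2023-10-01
SELECT p.name FROM customers p LEFT JOIN orders c ON c.customer_id = p.id WHERE c.id IS NULL

Execution result:
(no rows)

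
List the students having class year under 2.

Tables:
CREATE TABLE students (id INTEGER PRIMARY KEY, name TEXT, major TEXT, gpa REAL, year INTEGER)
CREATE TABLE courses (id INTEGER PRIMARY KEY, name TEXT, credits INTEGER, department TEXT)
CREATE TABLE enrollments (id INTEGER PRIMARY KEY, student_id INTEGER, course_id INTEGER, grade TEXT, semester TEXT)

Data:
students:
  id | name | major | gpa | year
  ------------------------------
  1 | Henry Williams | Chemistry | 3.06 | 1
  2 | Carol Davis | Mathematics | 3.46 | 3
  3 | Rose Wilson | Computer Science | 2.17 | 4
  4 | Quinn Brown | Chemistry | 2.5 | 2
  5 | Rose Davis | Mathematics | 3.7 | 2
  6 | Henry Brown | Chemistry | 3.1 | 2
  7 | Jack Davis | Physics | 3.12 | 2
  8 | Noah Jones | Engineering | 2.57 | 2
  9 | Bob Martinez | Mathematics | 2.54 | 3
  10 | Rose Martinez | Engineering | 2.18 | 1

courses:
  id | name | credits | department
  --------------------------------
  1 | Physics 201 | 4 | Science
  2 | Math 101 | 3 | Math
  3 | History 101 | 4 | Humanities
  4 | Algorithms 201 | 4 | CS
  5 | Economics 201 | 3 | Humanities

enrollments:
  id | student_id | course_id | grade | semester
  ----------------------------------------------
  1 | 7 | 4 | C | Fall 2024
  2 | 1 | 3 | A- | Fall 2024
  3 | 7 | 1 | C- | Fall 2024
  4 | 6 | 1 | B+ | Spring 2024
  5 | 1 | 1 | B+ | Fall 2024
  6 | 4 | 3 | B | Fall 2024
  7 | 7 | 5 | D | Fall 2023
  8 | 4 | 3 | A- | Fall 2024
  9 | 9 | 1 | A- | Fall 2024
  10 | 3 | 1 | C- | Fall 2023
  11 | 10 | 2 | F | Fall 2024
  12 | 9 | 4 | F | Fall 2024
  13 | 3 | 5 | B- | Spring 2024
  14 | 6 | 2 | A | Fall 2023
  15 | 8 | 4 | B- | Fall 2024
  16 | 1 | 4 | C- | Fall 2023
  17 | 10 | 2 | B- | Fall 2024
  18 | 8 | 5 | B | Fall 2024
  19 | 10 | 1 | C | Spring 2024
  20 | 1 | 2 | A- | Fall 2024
SELECT name, year FROM students WHERE year < 2

Execution result:
name | year
Henry Williams | 1
Rose Martinez | 1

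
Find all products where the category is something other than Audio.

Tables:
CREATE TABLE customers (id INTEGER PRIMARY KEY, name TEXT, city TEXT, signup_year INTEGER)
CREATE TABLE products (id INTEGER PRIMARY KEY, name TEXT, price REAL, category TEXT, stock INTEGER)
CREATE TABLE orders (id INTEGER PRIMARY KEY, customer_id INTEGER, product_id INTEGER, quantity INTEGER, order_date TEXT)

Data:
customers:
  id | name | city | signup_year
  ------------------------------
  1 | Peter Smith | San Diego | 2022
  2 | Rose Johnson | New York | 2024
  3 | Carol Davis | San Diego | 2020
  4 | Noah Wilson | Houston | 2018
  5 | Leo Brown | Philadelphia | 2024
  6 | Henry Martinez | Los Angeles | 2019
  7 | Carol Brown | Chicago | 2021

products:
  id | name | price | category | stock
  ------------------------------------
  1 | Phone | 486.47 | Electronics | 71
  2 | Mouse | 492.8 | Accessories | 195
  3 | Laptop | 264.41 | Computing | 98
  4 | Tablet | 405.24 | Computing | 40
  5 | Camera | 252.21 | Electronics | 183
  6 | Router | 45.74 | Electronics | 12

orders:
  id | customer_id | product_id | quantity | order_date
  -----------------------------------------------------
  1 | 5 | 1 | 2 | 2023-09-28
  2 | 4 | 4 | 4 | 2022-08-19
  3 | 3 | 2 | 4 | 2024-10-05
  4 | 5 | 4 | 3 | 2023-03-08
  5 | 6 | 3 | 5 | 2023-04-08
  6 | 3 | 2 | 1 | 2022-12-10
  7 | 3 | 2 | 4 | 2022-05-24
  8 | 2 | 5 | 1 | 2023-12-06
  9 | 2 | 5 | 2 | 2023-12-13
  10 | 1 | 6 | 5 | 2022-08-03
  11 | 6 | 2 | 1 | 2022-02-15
SELECT name, category FROM products WHERE category <> 'Audio'

Execution result:
name | category
Phone | Electronics
Mouse | Accessories
Laptop | Computing
Tablet | Computing
Camera | Electronics
Router | Electronics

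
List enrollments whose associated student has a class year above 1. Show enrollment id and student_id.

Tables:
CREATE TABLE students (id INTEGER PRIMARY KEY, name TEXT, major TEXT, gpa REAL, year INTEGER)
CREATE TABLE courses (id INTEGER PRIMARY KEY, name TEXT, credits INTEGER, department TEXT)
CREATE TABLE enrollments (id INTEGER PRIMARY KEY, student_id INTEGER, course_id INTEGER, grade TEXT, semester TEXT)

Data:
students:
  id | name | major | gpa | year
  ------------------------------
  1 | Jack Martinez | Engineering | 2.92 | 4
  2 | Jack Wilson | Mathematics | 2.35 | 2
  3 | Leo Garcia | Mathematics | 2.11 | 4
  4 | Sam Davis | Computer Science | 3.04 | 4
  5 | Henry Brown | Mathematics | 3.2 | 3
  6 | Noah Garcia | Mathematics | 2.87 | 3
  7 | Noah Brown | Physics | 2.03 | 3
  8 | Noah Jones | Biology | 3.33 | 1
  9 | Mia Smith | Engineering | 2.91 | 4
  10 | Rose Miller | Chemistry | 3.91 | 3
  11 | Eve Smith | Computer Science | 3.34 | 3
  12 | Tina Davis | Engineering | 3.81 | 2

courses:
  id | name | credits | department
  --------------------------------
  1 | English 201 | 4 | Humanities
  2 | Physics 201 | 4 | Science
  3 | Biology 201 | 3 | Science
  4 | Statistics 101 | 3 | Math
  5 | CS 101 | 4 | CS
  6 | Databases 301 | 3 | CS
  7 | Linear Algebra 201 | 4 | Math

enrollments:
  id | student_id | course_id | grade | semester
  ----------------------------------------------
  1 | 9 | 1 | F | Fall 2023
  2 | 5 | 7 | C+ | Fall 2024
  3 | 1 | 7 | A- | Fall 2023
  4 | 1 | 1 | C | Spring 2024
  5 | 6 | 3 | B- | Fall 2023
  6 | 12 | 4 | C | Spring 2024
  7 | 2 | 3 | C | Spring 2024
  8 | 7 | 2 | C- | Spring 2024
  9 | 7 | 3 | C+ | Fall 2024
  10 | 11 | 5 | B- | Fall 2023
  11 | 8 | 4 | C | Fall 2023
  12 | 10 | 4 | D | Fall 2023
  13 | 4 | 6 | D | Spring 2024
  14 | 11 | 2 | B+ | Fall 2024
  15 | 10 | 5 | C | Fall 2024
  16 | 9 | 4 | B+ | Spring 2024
SELECT id, student_id FROM enrollments WHERE student_id IN (SELECT id FROM students WHERE year > 1)

Execution result:
id | student_id
1 | 9
2 | 5
3 | 1
4 | 1
5 | 6
6 | 12
7 | 2
8 | 7
9 | 7
10 | 11
12 | 10
13 | 4
14 | 11
15 | 10
16 | 9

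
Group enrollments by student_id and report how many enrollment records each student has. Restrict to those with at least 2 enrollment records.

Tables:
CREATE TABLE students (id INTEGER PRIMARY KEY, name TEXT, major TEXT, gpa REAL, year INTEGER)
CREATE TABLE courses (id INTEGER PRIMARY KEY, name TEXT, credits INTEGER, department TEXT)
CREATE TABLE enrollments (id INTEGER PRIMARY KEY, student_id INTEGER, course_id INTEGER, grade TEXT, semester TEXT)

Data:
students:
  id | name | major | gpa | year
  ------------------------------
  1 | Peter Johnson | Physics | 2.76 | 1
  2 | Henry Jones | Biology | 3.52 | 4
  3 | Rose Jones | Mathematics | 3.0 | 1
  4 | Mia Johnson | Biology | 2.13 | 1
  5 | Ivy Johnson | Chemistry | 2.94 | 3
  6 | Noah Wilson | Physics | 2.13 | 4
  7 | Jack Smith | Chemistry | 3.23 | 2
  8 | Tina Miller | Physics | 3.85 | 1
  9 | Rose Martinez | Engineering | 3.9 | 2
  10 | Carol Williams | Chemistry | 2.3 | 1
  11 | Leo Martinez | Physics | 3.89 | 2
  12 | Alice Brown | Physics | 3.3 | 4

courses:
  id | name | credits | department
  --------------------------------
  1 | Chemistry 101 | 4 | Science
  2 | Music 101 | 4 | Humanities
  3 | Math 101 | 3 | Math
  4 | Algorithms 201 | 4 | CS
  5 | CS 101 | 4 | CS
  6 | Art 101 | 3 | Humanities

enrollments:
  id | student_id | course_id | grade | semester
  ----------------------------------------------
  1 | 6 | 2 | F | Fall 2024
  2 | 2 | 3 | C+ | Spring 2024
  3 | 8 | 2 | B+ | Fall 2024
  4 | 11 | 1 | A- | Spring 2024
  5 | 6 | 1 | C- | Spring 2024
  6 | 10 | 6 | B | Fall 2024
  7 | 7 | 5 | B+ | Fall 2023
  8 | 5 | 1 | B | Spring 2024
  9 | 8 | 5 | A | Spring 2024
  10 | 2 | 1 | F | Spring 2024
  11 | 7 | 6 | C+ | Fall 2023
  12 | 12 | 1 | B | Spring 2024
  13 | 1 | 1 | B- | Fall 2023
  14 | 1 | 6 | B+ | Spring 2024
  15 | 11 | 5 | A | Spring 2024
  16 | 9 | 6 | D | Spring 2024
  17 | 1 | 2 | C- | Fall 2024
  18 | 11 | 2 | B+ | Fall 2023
SELECT student_id, COUNT(*) AS enrollment_count FROM enrollments GROUP BY student_id HAVING COUNT(*) >= 2

Execution result:
student_id | enrollment_count
1 | 3
2 | 2
6 | 2
7 | 2
8 | 2
11 | 3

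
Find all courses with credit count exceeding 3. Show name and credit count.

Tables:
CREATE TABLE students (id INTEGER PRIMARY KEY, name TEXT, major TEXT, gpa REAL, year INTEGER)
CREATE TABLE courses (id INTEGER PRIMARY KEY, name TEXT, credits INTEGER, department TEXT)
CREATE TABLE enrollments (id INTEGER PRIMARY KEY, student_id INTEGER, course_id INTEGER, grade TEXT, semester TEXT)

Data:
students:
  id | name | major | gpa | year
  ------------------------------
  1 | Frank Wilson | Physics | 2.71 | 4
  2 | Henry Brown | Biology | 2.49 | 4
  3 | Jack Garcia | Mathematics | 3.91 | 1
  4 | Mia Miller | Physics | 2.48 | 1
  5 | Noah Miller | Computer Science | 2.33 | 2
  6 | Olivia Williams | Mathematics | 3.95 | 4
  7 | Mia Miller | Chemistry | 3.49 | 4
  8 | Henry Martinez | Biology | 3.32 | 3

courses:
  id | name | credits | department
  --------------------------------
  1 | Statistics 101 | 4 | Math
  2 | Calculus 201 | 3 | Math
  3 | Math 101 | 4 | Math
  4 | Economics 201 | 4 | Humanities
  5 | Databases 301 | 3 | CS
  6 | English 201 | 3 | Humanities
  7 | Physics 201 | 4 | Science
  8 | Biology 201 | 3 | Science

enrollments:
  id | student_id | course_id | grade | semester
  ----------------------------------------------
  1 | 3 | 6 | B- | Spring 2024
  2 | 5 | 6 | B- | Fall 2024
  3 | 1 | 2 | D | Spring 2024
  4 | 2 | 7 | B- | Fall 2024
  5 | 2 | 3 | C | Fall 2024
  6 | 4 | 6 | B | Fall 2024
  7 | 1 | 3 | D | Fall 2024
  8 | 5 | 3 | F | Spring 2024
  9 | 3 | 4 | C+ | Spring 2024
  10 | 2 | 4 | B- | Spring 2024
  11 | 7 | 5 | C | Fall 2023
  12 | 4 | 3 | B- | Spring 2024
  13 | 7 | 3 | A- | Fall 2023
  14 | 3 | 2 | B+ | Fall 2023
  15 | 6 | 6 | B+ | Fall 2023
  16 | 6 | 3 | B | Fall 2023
SELECT name, credits FROM courses WHERE credits > 3

Execution result:
name | credits
Statistics 101 | 4
Math 101 | 4
Economics 201 | 4
Physics 201 | 4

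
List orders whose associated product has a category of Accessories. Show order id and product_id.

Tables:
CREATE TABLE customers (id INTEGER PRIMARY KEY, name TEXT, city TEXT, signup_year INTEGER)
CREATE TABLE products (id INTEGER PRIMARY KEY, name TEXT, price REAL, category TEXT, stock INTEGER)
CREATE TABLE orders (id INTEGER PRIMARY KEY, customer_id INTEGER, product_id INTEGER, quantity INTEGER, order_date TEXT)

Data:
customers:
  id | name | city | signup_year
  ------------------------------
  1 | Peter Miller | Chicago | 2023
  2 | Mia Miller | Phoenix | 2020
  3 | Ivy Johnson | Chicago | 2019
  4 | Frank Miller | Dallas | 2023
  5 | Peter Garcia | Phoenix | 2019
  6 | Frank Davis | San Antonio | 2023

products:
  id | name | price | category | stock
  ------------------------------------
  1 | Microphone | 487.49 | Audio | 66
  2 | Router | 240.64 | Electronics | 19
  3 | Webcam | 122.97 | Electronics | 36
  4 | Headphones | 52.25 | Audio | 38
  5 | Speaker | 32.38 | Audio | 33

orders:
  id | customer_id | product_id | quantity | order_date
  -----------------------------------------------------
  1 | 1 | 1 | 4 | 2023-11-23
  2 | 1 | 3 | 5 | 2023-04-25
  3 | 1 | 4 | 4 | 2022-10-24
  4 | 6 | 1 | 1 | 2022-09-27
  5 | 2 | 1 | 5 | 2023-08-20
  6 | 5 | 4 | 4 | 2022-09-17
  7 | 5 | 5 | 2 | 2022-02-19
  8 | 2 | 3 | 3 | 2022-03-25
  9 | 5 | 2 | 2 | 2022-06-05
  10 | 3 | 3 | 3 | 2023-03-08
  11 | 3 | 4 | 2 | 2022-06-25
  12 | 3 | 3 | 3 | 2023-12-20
SELECT id, product_id FROM orders WHERE product_id IN (SELECT id FROM products WHERE category = 'Accessories')

Execution result:
(no rows)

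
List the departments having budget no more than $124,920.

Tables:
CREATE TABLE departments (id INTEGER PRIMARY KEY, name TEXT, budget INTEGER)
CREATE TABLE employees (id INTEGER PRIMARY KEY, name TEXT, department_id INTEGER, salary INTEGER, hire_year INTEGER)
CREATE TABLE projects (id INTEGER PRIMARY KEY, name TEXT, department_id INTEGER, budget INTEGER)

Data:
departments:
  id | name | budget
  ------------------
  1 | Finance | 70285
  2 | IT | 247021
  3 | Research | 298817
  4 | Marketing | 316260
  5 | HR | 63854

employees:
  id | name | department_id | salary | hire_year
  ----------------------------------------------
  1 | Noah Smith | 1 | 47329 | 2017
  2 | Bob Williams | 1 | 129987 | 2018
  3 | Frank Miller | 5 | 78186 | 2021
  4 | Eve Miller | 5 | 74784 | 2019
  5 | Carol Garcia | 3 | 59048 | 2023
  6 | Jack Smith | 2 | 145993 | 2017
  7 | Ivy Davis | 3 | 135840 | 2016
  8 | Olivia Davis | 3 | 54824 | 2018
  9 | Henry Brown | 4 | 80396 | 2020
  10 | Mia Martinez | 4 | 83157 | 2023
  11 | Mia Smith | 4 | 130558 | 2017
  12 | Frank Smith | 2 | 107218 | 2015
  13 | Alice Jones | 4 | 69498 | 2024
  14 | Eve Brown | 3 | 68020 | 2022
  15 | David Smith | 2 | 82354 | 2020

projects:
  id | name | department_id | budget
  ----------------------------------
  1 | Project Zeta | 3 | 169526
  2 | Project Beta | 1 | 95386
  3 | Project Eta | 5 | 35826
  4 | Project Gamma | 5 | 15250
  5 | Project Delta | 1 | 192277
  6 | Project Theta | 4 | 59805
SELECT name, budget FROM departments WHERE budget <= 124920

Execution result:
name | budget
Finance | 70285
HR | 63854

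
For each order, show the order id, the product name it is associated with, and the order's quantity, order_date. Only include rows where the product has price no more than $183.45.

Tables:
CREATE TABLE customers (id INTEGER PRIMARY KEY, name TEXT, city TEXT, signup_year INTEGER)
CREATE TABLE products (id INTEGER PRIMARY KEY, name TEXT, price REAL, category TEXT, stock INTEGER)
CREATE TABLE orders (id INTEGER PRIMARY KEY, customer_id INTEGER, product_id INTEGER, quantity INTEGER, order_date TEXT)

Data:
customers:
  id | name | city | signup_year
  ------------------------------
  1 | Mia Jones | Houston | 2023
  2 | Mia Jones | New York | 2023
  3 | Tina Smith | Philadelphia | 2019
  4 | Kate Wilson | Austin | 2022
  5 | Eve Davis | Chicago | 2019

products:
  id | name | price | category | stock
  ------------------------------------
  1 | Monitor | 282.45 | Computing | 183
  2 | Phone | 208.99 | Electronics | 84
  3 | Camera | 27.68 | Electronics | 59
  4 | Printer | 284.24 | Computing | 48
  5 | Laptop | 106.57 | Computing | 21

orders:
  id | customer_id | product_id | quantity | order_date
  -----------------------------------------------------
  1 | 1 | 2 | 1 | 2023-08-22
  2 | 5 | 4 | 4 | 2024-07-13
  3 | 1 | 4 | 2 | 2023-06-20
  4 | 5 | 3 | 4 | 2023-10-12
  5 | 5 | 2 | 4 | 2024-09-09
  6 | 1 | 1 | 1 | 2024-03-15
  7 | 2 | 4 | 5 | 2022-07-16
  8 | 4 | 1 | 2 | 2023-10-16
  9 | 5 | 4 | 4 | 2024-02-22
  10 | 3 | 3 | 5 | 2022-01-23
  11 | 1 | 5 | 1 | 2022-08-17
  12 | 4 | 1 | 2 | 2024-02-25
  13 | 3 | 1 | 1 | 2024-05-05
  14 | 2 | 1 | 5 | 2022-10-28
SELECT c.id, p.name AS product, c.quantity, c.order_date FROM orders c JOIN products p ON c.product_id = p.id WHERE p.price <= 183.45

Execution result:
id | product | quantity | order_date
4 | Camera | 4 | 2023-10-12
10 | Camera | 5 | 2022-01-23
11 | Laptop | 1 | 2022-08-17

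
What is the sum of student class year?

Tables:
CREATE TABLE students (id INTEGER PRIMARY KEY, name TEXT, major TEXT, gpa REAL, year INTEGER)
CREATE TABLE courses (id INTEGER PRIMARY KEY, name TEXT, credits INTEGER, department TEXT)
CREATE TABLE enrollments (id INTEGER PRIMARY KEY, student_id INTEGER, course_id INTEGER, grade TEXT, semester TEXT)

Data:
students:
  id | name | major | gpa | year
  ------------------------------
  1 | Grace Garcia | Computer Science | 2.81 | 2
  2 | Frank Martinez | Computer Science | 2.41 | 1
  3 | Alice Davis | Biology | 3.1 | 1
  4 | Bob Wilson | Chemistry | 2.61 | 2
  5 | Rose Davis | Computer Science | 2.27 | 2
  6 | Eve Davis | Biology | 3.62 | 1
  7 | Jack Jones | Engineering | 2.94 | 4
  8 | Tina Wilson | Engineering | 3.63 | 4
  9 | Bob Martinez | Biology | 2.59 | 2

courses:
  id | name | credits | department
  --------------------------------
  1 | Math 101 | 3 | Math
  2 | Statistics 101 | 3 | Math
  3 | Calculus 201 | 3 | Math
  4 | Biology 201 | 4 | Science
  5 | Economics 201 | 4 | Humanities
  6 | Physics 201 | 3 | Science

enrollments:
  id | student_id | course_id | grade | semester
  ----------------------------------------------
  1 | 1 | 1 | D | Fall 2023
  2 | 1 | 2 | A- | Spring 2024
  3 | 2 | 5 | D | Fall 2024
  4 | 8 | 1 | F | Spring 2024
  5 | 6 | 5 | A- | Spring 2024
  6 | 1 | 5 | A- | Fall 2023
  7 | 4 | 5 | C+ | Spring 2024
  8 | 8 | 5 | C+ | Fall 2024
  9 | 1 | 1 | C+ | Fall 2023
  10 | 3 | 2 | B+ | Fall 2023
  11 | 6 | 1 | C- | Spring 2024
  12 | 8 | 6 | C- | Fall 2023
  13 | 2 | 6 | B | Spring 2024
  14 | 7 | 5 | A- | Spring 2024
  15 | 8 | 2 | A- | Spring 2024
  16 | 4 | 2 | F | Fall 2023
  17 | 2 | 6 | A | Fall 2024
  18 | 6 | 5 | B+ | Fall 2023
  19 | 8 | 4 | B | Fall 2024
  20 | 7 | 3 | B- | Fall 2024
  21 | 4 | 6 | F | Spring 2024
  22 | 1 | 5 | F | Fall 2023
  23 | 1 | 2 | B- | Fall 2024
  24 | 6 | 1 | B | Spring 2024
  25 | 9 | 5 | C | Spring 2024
SELECT SUM(year) FROM students

Execution result:
19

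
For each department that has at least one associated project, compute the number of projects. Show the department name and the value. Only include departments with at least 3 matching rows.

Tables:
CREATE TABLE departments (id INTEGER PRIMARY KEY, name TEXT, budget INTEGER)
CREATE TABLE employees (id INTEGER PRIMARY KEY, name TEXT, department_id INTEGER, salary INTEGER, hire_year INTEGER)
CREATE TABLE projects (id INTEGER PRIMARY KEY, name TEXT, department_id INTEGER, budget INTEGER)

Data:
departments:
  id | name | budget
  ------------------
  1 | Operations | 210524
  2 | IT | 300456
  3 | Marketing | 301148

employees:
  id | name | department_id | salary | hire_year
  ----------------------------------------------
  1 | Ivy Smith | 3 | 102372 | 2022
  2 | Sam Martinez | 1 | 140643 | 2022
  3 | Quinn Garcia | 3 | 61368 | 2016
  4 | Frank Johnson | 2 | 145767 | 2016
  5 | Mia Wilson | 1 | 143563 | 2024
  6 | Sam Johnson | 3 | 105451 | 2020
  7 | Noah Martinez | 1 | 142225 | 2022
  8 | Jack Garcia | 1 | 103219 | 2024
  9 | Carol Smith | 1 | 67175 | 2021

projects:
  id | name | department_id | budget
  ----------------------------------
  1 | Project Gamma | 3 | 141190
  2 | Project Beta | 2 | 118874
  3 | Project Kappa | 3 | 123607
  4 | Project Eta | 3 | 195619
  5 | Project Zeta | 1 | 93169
SELECT p.name, COUNT(*) AS n FROM projects c JOIN departments p ON c.department_id = p.id GROUP BY p.id, p.name HAVING COUNT(*) >= 3

Execution result:
name | n
Marketing | 3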